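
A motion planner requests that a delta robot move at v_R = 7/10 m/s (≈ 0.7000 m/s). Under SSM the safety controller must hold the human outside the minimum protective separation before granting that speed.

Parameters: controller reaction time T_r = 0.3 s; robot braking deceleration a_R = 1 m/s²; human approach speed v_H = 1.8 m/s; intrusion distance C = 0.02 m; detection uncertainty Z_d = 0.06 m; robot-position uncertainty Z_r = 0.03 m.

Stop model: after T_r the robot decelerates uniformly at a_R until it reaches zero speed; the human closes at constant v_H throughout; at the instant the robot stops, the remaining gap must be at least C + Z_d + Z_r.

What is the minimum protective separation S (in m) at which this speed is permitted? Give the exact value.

braking lasts T_s = (7/10)/1 = 0.7000 s
reaction-phase robot travel = 0.7000·0.3000 = 0.2100 m
braking distance = 0.7000²/(2·1.0000) = 0.2450 m
person approaches 1.8000·(0.3000+0.7000) = 1.8000 m
C+Z_d+Z_r = 0.0200+0.0600+0.0300 = 0.1100 m
S_min ≈ 0.2100+0.2450+1.8000+0.1100  ⇒  S_min = 473/200 m

S_min = 473/200 m = 2.3650 m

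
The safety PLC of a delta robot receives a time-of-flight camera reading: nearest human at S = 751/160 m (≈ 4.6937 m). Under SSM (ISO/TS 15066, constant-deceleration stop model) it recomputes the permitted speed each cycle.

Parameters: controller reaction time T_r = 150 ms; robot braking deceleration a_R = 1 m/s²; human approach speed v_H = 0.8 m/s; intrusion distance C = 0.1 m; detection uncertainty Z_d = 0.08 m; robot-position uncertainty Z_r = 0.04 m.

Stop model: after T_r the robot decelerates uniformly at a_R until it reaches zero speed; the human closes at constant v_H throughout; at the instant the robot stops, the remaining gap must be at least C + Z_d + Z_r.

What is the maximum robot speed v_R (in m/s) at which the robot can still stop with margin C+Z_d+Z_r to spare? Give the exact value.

v_R_max = 43/20 m/s = 2.1500 m/s

collect terms ⇒ (1/2)·v_R² + (19/20)·v_R + (-3483/800) = 0
  disc = (19/20)² − 4·(1/2)·(-3483/800) = 961/100 ; √disc = 31/10
  v_R = (−(19/20) + 31/10) / (2·(1/2)) = 43/20 m/s
check:
braking lasts T_s = (43/20)/1 = 2.1500 s
reaction-phase robot travel = 2.1500·0.1500 = 0.3225 m
braking distance = 2.1500²/(2·1.0000) = 2.3112 m
human over T_r+T_s: 0.8000·(0.1500+2.1500) = 1.8400 m
C+Z_d+Z_r = 0.1000+0.0800+0.0400 = 0.2200 m
sum ≈ 0.3225+2.3112+1.8400+0.2200 ≈ 4.6937 m = S ✓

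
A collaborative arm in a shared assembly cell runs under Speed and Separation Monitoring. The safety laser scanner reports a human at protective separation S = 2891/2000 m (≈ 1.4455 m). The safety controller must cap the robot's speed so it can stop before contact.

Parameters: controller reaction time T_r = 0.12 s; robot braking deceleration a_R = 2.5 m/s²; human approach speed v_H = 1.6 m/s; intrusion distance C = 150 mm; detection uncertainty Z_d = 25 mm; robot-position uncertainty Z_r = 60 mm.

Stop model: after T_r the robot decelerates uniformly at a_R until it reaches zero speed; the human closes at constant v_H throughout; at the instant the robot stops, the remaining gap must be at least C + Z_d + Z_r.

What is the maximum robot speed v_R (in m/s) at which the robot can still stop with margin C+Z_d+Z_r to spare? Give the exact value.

v_R_max = 21/20 m/s = 1.0500 m/s

at the boundary: (1/5)·v² + (19/25)·v + (-2037/2000) = 0
  disc = (19/25)² − 4·(1/5)·(-2037/2000) = 3481/2500 ; √disc = 59/50
  v_R = (−(19/25) + 59/50) / (2·(1/5)) = 21/20 m/s
check:
T_s = v_R/a_R = (21/20)/(5/2) = 0.4200 s
reaction-phase robot travel = 1.0500·0.1200 = 0.1260 m
robot under decel: 1.0500²/(2·2.5000) = 0.2205 m
human closes 1.6000·0.5400 = 0.8640 m
residual clearance needed = 0.1500+0.0250+0.0600 = 0.2350 m
sum ≈ 0.1260+0.2205+0.8640+0.2350 ≈ 1.4455 m = S ✓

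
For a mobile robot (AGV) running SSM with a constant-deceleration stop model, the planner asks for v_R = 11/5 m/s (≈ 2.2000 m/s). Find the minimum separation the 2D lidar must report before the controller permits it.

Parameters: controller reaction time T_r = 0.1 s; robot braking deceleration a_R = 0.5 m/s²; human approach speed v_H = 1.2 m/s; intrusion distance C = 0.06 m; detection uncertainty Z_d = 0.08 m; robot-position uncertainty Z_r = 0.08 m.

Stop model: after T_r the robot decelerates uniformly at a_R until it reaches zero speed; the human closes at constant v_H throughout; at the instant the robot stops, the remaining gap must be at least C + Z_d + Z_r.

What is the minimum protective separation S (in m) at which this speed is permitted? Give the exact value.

S_min = 267/25 m = 10.6800 m

T_s = v_R/a_R = (11/5)/(1/2) = 4.4000 s
robot covers v_R·T_r = 2.2000·0.1000 = 0.2200 m before braking
robot covers 2.2000·4.4000 − ½·0.5000·4.4000² = 4.8400 m while stopping
person approaches 1.2000·(0.1000+4.4000) = 5.4000 m
residual clearance needed = 0.0600+0.0800+0.0800 = 0.2200 m
S_min ≈ 0.2200+4.8400+5.4000+0.2200  ⇒  S_min = 267/25 m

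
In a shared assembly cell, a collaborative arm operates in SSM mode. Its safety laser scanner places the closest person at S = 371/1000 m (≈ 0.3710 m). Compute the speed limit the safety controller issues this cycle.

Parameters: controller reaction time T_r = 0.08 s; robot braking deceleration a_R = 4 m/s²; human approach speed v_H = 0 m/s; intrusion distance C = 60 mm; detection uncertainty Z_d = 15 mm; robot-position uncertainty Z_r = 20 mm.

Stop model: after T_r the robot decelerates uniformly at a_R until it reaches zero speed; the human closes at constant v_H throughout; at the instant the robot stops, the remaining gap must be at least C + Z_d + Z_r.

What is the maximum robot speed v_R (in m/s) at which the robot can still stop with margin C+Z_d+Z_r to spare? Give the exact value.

collect terms ⇒ (1/8)·v_R² + (2/25)·v_R + (-69/250) = 0
  disc = (2/25)² − 4·(1/8)·(-69/250) = 361/2500 ; √disc = 19/50
  v_R = (−(2/25) + 19/50) / (2·(1/8)) = 6/5 m/s
check:
braking lasts T_s = (6/5)/4 = 0.3000 s
reaction-phase robot travel = 1.2000·0.0800 = 0.0960 m
robot under decel: 1.2000²/(2·4.0000) = 0.1800 m
person approaches 0.0000·(0.0800+0.3000) = 0.0000 m
margins: 0.0600+0.0150+0.0200 = 0.0950 m
sum ≈ 0.0960+0.1800+0.0000+0.0950 ≈ 0.3710 m = S ✓

v_R_max = 6/5 m/s = 1.2000 m/s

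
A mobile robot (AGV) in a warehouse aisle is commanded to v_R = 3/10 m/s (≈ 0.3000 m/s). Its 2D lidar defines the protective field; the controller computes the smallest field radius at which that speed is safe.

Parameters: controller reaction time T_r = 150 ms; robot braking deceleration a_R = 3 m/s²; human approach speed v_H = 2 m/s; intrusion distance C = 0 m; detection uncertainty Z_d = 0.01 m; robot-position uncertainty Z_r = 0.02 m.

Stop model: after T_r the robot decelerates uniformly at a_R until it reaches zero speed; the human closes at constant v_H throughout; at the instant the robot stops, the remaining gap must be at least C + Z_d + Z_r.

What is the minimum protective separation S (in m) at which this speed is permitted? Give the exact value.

S_min = 59/100 m = 0.5900 m

stop time T_s = (3/10)/3 = 0.1000 s
robot covers v_R·T_r = 0.3000·0.1500 = 0.0450 m before braking
braking distance = 0.3000²/(2·3.0000) = 0.0150 m
human over T_r+T_s: 2.0000·(0.1500+0.1000) = 0.5000 m
residual clearance needed = 0.0000+0.0100+0.0200 = 0.0300 m
S_min ≈ 0.0450+0.0150+0.5000+0.0300  ⇒  S_min = 59/100 m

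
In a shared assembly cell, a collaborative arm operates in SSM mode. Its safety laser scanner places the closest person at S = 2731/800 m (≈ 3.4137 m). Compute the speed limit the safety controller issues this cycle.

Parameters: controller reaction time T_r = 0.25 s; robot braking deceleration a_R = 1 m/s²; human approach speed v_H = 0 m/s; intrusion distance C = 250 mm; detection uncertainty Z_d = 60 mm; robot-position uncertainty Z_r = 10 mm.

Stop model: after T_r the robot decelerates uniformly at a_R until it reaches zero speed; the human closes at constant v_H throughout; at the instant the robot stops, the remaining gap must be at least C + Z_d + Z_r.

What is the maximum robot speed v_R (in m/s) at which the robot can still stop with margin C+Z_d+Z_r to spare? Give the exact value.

v_R_max = 9/4 m/s = 2.2500 m/s

quadratic (1/2)·v² + (1/4)·v + (-99/32) = 0
  disc = (1/4)² − 4·(1/2)·(-99/32) = 25/4 ; √disc = 5/2
  v_R = (−(1/4) + 5/2) / (2·(1/2)) = 9/4 m/s
check:
T_s = v_R/a_R = (9/4)/1 = 2.2500 s
robot covers v_R·T_r = 2.2500·0.2500 = 0.5625 m before braking
robot under decel: 2.2500²/(2·1.0000) = 2.5312 m
person approaches 0.0000·(0.2500+2.2500) = 0.0000 m
residual clearance needed = 0.2500+0.0600+0.0100 = 0.3200 m
sum ≈ 0.5625+2.5312+0.0000+0.3200 ≈ 3.4137 m = S ✓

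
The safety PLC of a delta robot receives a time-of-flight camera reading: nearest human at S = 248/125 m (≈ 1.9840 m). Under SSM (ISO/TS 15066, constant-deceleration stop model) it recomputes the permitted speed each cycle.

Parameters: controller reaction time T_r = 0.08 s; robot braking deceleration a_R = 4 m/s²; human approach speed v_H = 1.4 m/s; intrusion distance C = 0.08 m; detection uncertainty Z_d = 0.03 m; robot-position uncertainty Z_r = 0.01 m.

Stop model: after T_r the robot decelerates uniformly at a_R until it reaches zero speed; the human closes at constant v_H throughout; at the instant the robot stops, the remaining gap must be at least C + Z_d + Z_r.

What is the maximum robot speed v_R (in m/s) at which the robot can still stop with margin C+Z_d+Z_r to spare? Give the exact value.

collect terms ⇒ (1/8)·v_R² + (43/100)·v_R + (-219/125) = 0
  disc = (43/100)² − 4·(1/8)·(-219/125) = 10609/10000 ; √disc = 103/100
  v_R = (−(43/100) + 103/100) / (2·(1/8)) = 12/5 m/s
check:
braking lasts T_s = (12/5)/4 = 0.6000 s
robot covers v_R·T_r = 2.4000·0.0800 = 0.1920 m before braking
braking distance = 2.4000²/(2·4.0000) = 0.7200 m
person approaches 1.4000·(0.0800+0.6000) = 0.9520 m
C+Z_d+Z_r = 0.0800+0.0300+0.0100 = 0.1200 m
sum ≈ 0.1920+0.7200+0.9520+0.1200 ≈ 1.9840 m = S ✓

v_R_max = 12/5 m/s = 2.4000 m/s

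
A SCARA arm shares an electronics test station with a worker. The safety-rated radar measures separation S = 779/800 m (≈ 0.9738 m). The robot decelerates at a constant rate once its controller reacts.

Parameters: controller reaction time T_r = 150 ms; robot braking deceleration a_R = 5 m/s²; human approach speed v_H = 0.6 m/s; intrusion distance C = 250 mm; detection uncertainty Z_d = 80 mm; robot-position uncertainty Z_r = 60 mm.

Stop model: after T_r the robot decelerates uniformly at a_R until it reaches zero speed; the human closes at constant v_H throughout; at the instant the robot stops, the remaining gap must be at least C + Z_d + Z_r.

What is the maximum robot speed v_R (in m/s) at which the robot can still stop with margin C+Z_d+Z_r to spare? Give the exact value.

v_R_max = 5/4 m/s = 1.2500 m/s

quadratic (1/10)·v² + (27/100)·v + (-79/160) = 0
  disc = (27/100)² − 4·(1/10)·(-79/160) = 169/625 ; √disc = 13/25
  v_R = (−(27/100) + 13/25) / (2·(1/10)) = 5/4 m/s
check:
T_s = v_R/a_R = (5/4)/5 = 0.2500 s
robot covers v_R·T_r = 1.2500·0.1500 = 0.1875 m before braking
robot covers 1.2500·0.2500 − ½·5.0000·0.2500² = 0.1562 m while stopping
human over T_r+T_s: 0.6000·(0.1500+0.2500) = 0.2400 m
margins: 0.2500+0.0800+0.0600 = 0.3900 m
sum ≈ 0.1875+0.1562+0.2400+0.3900 ≈ 0.9738 m = S ✓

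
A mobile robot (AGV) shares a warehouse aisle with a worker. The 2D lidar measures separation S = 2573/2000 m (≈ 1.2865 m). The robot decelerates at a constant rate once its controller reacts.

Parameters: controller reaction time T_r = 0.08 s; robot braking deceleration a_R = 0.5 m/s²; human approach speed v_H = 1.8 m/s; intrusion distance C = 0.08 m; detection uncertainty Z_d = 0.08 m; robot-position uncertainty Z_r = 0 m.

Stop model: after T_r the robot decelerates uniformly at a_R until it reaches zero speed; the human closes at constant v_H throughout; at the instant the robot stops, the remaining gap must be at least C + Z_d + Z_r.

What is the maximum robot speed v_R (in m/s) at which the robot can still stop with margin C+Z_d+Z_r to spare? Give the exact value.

v_R_max = 1/4 m/s = 0.2500 m/s

quadratic (1)·v² + (92/25)·v + (-393/400) = 0
  disc = (92/25)² − 4·(1)·(-393/400) = 43681/2500 ; √disc = 209/50
  v_R = (−(92/25) + 209/50) / (2·(1)) = 1/4 m/s
check:
stop time T_s = (1/4)/(1/2) = 0.5000 s
robot covers v_R·T_r = 0.2500·0.0800 = 0.0200 m before braking
robot under decel: 0.2500²/(2·0.5000) = 0.0625 m
person approaches 1.8000·(0.0800+0.5000) = 1.0440 m
residual clearance needed = 0.0800+0.0800+0.0000 = 0.1600 m
sum ≈ 0.0200+0.0625+1.0440+0.1600 ≈ 1.2865 m = S ✓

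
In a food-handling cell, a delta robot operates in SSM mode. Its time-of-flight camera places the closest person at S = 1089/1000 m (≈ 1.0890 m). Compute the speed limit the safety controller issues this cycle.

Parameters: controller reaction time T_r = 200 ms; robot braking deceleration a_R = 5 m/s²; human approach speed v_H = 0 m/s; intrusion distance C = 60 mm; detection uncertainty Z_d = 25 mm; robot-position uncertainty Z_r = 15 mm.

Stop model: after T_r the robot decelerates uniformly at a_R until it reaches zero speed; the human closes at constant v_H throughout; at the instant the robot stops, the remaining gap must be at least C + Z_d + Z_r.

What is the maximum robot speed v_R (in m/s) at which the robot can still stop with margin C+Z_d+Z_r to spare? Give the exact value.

quadratic (1/10)·v² + (1/5)·v + (-989/1000) = 0
  disc = (1/5)² − 4·(1/10)·(-989/1000) = 1089/2500 ; √disc = 33/50
  v_R = (−(1/5) + 33/50) / (2·(1/10)) = 23/10 m/s
check:
braking lasts T_s = (23/10)/5 = 0.4600 s
robot covers v_R·T_r = 2.3000·0.2000 = 0.4600 m before braking
robot covers 2.3000·0.4600 − ½·5.0000·0.4600² = 0.5290 m while stopping
human closes 0.0000·0.6600 = 0.0000 m
C+Z_d+Z_r = 0.0600+0.0250+0.0150 = 0.1000 m
sum ≈ 0.4600+0.5290+0.0000+0.1000 ≈ 1.0890 m = S ✓

v_R_max = 23/10 m/s = 2.3000 m/s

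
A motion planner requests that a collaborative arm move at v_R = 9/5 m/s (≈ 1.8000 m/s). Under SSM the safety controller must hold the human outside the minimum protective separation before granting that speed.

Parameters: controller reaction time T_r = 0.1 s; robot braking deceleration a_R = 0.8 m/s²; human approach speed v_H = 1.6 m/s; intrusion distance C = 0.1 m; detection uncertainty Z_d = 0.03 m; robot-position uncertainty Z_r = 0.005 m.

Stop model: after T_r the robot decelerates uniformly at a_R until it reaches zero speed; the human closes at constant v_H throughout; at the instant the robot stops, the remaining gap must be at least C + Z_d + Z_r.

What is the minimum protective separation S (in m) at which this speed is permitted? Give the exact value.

S_min = 61/10 m = 6.1000 m

braking lasts T_s = (9/5)/(4/5) = 2.2500 s
robot covers v_R·T_r = 1.8000·0.1000 = 0.1800 m before braking
robot under decel: 1.8000²/(2·0.8000) = 2.0250 m
person approaches 1.6000·(0.1000+2.2500) = 3.7600 m
margins: 0.1000+0.0300+0.0050 = 0.1350 m
S_min ≈ 0.1800+2.0250+3.7600+0.1350  ⇒  S_min = 61/10 m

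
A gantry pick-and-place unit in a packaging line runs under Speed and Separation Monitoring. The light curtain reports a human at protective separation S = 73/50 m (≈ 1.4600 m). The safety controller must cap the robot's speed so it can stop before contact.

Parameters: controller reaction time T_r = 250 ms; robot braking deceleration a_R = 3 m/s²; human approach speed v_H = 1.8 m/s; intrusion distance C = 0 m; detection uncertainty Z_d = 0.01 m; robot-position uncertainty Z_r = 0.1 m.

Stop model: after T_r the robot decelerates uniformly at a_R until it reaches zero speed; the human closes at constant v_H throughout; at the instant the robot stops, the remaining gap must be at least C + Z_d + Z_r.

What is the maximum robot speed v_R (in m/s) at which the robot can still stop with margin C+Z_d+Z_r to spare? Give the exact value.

at the boundary: (1/6)·v² + (17/20)·v + (-9/10) = 0
  disc = (17/20)² − 4·(1/6)·(-9/10) = 529/400 ; √disc = 23/20
  v_R = (−(17/20) + 23/20) / (2·(1/6)) = 9/10 m/s
check:
T_s = v_R/a_R = (9/10)/3 = 0.3000 s
reaction-phase robot travel = 0.9000·0.2500 = 0.2250 m
robot under decel: 0.9000²/(2·3.0000) = 0.1350 m
human closes 1.8000·0.5500 = 0.9900 m
C+Z_d+Z_r = 0.0000+0.0100+0.1000 = 0.1100 m
sum ≈ 0.2250+0.1350+0.9900+0.1100 ≈ 1.4600 m = S ✓

v_R_max = 9/10 m/s = 0.9000 m/s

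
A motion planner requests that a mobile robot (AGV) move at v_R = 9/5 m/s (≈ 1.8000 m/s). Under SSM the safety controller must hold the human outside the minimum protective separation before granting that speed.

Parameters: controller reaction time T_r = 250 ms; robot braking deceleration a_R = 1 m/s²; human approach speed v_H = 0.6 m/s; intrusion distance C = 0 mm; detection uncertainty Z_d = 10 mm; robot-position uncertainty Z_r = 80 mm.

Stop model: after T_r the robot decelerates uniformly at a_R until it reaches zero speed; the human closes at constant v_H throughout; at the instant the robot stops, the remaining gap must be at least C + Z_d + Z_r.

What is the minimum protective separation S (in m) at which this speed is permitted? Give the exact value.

braking lasts T_s = (9/5)/1 = 1.8000 s
reaction-phase robot travel = 1.8000·0.2500 = 0.4500 m
robot covers 1.8000·1.8000 − ½·1.0000·1.8000² = 1.6200 m while stopping
person approaches 0.6000·(0.2500+1.8000) = 1.2300 m
residual clearance needed = 0.0000+0.0100+0.0800 = 0.0900 m
S_min ≈ 0.4500+1.6200+1.2300+0.0900  ⇒  S_min = 339/100 m

S_min = 339/100 m = 3.3900 m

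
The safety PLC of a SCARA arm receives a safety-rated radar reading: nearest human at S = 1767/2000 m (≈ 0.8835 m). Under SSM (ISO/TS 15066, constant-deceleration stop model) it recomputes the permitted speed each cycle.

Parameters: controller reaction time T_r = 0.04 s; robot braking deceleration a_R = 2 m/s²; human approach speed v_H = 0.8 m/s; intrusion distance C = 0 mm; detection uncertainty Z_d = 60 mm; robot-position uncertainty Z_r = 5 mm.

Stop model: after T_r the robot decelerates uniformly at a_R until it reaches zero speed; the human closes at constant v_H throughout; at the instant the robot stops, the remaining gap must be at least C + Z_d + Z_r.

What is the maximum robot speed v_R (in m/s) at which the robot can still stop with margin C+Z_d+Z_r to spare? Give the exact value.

v_R_max = 11/10 m/s = 1.1000 m/s

at the boundary: (1/4)·v² + (11/25)·v + (-1573/2000) = 0
  disc = (11/25)² − 4·(1/4)·(-1573/2000) = 9801/10000 ; √disc = 99/100
  v_R = (−(11/25) + 99/100) / (2·(1/4)) = 11/10 m/s
check:
braking lasts T_s = (11/10)/2 = 0.5500 s
reaction-phase robot travel = 1.1000·0.0400 = 0.0440 m
braking distance = 1.1000²/(2·2.0000) = 0.3025 m
person approaches 0.8000·(0.0400+0.5500) = 0.4720 m
C+Z_d+Z_r = 0.0000+0.0600+0.0050 = 0.0650 m
sum ≈ 0.0440+0.3025+0.4720+0.0650 ≈ 0.8835 m = S ✓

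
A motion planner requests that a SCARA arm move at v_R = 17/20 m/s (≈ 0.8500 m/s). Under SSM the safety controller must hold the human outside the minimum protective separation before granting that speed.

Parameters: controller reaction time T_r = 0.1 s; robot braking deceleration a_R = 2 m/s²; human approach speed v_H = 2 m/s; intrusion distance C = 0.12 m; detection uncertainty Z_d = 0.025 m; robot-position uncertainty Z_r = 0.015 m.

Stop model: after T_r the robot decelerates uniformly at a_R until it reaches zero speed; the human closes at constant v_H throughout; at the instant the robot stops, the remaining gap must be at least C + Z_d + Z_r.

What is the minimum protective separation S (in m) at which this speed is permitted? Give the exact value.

T_s = v_R/a_R = (17/20)/2 = 0.4250 s
reaction-phase robot travel = 0.8500·0.1000 = 0.0850 m
robot under decel: 0.8500²/(2·2.0000) = 0.1806 m
human over T_r+T_s: 2.0000·(0.1000+0.4250) = 1.0500 m
C+Z_d+Z_r = 0.1200+0.0250+0.0150 = 0.1600 m
S_min ≈ 0.0850+0.1806+1.0500+0.1600  ⇒  S_min = 2361/1600 m

S_min = 2361/1600 m = 1.4756 m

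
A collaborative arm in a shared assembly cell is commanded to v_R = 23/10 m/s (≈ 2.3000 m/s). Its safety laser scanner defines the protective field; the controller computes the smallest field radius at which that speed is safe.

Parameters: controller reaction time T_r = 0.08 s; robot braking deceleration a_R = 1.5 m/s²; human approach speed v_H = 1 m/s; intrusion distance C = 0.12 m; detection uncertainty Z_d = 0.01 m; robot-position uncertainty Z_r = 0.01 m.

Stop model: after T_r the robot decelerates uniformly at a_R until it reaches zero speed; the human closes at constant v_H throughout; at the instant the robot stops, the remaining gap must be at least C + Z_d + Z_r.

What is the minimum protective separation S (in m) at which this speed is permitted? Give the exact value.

braking lasts T_s = (23/10)/(3/2) = 1.5333 s
robot covers v_R·T_r = 2.3000·0.0800 = 0.1840 m before braking
robot under decel: 2.3000²/(2·1.5000) = 1.7633 m
human closes 1.0000·1.6133 = 1.6133 m
margins: 0.1200+0.0100+0.0100 = 0.1400 m
S_min ≈ 0.1840+1.7633+1.6133+0.1400  ⇒  S_min = 5551/1500 m

S_min = 5551/1500 m = 3.7007 m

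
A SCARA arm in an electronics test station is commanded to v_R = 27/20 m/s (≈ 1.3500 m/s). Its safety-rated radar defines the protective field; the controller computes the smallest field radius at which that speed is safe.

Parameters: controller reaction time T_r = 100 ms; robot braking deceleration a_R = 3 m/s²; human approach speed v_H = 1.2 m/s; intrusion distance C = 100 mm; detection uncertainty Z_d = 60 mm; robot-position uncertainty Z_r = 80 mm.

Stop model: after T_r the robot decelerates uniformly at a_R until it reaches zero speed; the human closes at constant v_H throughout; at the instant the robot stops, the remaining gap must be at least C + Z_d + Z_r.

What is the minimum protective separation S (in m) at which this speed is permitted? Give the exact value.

S_min = 1071/800 m = 1.3388 m

braking lasts T_s = (27/20)/3 = 0.4500 s
robot in T_r: 1.3500·0.1000 = 0.1350 m
robot covers 1.3500·0.4500 − ½·3.0000·0.4500² = 0.3038 m while stopping
human closes 1.2000·0.5500 = 0.6600 m
margins: 0.1000+0.0600+0.0800 = 0.2400 m
S_min ≈ 0.1350+0.3038+0.6600+0.2400  ⇒  S_min = 1071/800 m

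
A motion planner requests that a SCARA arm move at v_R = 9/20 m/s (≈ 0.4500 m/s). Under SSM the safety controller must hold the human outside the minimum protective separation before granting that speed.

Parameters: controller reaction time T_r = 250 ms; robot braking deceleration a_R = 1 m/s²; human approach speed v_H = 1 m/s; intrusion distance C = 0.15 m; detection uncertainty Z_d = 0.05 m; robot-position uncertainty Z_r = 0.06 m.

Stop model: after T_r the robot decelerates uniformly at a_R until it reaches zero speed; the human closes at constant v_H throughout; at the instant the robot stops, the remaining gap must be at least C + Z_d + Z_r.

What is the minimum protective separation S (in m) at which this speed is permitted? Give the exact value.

stop time T_s = (9/20)/1 = 0.4500 s
reaction-phase robot travel = 0.4500·0.2500 = 0.1125 m
braking distance = 0.4500²/(2·1.0000) = 0.1013 m
human closes 1.0000·0.7000 = 0.7000 m
residual clearance needed = 0.1500+0.0500+0.0600 = 0.2600 m
S_min ≈ 0.1125+0.1013+0.7000+0.2600  ⇒  S_min = 939/800 m

S_min = 939/800 m = 1.1738 m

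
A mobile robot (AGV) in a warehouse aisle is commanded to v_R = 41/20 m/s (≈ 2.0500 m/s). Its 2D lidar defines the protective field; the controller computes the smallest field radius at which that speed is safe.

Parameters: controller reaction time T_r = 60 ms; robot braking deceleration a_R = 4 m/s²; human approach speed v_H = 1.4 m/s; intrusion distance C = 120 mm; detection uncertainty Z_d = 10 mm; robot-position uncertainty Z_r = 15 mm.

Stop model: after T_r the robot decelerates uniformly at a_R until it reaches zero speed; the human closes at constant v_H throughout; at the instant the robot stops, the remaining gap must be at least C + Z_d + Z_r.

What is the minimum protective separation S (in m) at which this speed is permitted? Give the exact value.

S_min = 25517/16000 m = 1.5948 m

braking lasts T_s = (41/20)/4 = 0.5125 s
robot covers v_R·T_r = 2.0500·0.0600 = 0.1230 m before braking
robot covers 2.0500·0.5125 − ½·4.0000·0.5125² = 0.5253 m while stopping
person approaches 1.4000·(0.0600+0.5125) = 0.8015 m
margins: 0.1200+0.0100+0.0150 = 0.1450 m
S_min ≈ 0.1230+0.5253+0.8015+0.1450  ⇒  S_min = 25517/16000 m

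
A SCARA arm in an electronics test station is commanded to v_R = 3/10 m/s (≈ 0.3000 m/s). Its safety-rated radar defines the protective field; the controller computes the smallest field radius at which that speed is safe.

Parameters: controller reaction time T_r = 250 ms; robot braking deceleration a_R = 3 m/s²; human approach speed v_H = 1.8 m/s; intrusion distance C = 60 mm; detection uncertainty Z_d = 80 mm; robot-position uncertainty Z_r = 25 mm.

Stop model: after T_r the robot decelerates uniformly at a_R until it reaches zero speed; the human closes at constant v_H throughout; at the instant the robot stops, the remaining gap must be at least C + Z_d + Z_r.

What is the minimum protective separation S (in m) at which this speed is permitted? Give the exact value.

S_min = 177/200 m = 0.8850 m

braking lasts T_s = (3/10)/3 = 0.1000 s
robot in T_r: 0.3000·0.2500 = 0.0750 m
braking distance = 0.3000²/(2·3.0000) = 0.0150 m
human over T_r+T_s: 1.8000·(0.2500+0.1000) = 0.6300 m
residual clearance needed = 0.0600+0.0800+0.0250 = 0.1650 m
S_min ≈ 0.0750+0.0150+0.6300+0.1650  ⇒  S_min = 177/200 m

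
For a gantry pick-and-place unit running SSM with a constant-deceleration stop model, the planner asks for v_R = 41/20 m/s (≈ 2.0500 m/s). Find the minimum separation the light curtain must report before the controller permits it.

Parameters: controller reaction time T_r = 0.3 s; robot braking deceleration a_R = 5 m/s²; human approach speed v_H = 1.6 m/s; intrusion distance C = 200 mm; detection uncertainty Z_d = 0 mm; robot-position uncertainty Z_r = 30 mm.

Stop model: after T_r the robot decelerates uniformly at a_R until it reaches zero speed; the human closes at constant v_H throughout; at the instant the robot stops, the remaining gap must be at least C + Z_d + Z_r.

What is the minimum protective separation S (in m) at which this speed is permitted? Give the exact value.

stop time T_s = (41/20)/5 = 0.4100 s
robot in T_r: 2.0500·0.3000 = 0.6150 m
braking distance = 2.0500²/(2·5.0000) = 0.4203 m
human over T_r+T_s: 1.6000·(0.3000+0.4100) = 1.1360 m
residual clearance needed = 0.2000+0.0000+0.0300 = 0.2300 m
S_min ≈ 0.6150+0.4203+1.1360+0.2300  ⇒  S_min = 1921/800 m

S_min = 1921/800 m = 2.4013 m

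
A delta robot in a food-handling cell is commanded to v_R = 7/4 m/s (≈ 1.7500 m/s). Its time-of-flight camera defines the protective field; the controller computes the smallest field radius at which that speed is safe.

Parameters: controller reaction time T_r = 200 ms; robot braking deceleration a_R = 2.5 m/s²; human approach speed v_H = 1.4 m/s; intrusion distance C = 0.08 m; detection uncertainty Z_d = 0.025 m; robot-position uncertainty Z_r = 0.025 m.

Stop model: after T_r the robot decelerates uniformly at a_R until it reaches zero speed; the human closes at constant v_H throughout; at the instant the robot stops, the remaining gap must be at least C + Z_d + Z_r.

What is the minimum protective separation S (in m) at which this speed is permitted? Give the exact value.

braking lasts T_s = (7/4)/(5/2) = 0.7000 s
reaction-phase robot travel = 1.7500·0.2000 = 0.3500 m
robot covers 1.7500·0.7000 − ½·2.5000·0.7000² = 0.6125 m while stopping
person approaches 1.4000·(0.2000+0.7000) = 1.2600 m
margins: 0.0800+0.0250+0.0250 = 0.1300 m
S_min ≈ 0.3500+0.6125+1.2600+0.1300  ⇒  S_min = 941/400 m

S_min = 941/400 m = 2.3525 m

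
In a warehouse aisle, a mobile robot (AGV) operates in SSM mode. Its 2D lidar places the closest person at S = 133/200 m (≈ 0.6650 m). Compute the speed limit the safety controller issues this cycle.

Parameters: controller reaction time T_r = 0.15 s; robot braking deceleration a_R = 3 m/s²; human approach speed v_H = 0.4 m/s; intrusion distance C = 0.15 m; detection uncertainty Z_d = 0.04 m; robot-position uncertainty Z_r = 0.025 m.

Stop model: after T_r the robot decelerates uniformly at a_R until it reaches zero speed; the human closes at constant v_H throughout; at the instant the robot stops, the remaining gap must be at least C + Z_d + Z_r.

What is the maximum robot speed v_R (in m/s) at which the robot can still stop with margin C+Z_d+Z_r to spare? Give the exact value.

v_R_max = 9/10 m/s = 0.9000 m/s

quadratic (1/6)·v² + (17/60)·v + (-39/100) = 0
  disc = (17/60)² − 4·(1/6)·(-39/100) = 49/144 ; √disc = 7/12
  v_R = (−(17/60) + 7/12) / (2·(1/6)) = 9/10 m/s
check:
T_s = v_R/a_R = (9/10)/3 = 0.3000 s
reaction-phase robot travel = 0.9000·0.1500 = 0.1350 m
robot covers 0.9000·0.3000 − ½·3.0000·0.3000² = 0.1350 m while stopping
human over T_r+T_s: 0.4000·(0.1500+0.3000) = 0.1800 m
C+Z_d+Z_r = 0.1500+0.0400+0.0250 = 0.2150 m
sum ≈ 0.1350+0.1350+0.1800+0.2150 ≈ 0.6650 m = S ✓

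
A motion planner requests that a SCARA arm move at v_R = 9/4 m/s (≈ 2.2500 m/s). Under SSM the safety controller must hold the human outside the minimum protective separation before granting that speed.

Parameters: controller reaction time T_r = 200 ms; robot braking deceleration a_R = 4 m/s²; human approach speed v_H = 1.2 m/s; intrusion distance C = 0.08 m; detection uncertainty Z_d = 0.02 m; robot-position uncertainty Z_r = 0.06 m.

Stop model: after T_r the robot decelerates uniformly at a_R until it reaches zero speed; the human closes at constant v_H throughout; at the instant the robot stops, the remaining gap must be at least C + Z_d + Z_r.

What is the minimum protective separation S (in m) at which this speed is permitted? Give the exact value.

T_s = v_R/a_R = (9/4)/4 = 0.5625 s
robot in T_r: 2.2500·0.2000 = 0.4500 m
robot covers 2.2500·0.5625 − ½·4.0000·0.5625² = 0.6328 m while stopping
human closes 1.2000·0.7625 = 0.9150 m
margins: 0.0800+0.0200+0.0600 = 0.1600 m
S_min ≈ 0.4500+0.6328+0.9150+0.1600  ⇒  S_min = 1381/640 m

S_min = 1381/640 m = 2.1578 m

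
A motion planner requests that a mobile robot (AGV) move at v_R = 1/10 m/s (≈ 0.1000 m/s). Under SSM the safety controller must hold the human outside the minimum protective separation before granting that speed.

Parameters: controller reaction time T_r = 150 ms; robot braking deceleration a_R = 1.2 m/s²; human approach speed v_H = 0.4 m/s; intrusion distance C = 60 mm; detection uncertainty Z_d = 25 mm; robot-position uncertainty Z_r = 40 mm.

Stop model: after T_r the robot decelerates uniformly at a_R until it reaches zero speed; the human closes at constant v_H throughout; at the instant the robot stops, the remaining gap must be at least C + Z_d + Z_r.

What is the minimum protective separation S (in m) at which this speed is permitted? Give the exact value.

T_s = v_R/a_R = (1/10)/(6/5) = 0.0833 s
robot in T_r: 0.1000·0.1500 = 0.0150 m
robot under decel: 0.1000²/(2·1.2000) = 0.0042 m
human closes 0.4000·0.2333 = 0.0933 m
C+Z_d+Z_r = 0.0600+0.0250+0.0400 = 0.1250 m
S_min ≈ 0.0150+0.0042+0.0933+0.1250  ⇒  S_min = 19/80 m

S_min = 19/80 m = 0.2375 m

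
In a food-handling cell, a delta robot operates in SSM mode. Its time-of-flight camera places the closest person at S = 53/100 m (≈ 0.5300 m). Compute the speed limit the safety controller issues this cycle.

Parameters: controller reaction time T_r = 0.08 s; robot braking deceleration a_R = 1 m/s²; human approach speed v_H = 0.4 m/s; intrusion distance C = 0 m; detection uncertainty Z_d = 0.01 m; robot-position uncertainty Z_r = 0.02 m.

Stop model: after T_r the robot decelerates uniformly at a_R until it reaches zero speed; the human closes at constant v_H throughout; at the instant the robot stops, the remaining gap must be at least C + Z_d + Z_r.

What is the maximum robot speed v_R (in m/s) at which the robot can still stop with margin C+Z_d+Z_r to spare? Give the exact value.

v_R_max = 3/5 m/s = 0.6000 m/s

quadratic (1/2)·v² + (12/25)·v + (-117/250) = 0
  disc = (12/25)² − 4·(1/2)·(-117/250) = 729/625 ; √disc = 27/25
  v_R = (−(12/25) + 27/25) / (2·(1/2)) = 3/5 m/s
check:
stop time T_s = (3/5)/1 = 0.6000 s
robot covers v_R·T_r = 0.6000·0.0800 = 0.0480 m before braking
braking distance = 0.6000²/(2·1.0000) = 0.1800 m
human over T_r+T_s: 0.4000·(0.0800+0.6000) = 0.2720 m
margins: 0.0000+0.0100+0.0200 = 0.0300 m
sum ≈ 0.0480+0.1800+0.2720+0.0300 ≈ 0.5300 m = S ✓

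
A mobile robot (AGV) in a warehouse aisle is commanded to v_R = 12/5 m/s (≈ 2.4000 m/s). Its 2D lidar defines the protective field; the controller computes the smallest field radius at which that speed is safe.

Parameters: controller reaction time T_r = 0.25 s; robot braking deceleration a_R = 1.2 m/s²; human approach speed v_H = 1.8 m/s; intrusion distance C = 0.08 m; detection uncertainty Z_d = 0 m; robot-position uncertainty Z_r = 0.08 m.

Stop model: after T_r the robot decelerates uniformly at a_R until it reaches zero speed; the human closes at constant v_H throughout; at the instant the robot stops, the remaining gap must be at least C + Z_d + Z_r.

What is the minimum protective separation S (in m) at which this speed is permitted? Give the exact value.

braking lasts T_s = (12/5)/(6/5) = 2.0000 s
robot covers v_R·T_r = 2.4000·0.2500 = 0.6000 m before braking
braking distance = 2.4000²/(2·1.2000) = 2.4000 m
person approaches 1.8000·(0.2500+2.0000) = 4.0500 m
C+Z_d+Z_r = 0.0800+0.0000+0.0800 = 0.1600 m
S_min ≈ 0.6000+2.4000+4.0500+0.1600  ⇒  S_min = 721/100 m

S_min = 721/100 m = 7.2100 m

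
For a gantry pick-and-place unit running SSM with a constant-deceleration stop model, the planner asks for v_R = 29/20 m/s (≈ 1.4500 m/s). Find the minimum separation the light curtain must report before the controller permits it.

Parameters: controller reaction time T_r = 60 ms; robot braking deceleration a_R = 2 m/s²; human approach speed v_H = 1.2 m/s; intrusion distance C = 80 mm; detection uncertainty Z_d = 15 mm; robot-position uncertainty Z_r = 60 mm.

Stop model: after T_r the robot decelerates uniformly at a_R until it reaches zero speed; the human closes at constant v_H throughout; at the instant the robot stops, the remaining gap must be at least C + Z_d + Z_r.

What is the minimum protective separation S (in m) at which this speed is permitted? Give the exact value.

S_min = 13677/8000 m = 1.7096 m

stop time T_s = (29/20)/2 = 0.7250 s
robot covers v_R·T_r = 1.4500·0.0600 = 0.0870 m before braking
braking distance = 1.4500²/(2·2.0000) = 0.5256 m
person approaches 1.2000·(0.0600+0.7250) = 0.9420 m
C+Z_d+Z_r = 0.0800+0.0150+0.0600 = 0.1550 m
S_min ≈ 0.0870+0.5256+0.9420+0.1550  ⇒  S_min = 13677/8000 m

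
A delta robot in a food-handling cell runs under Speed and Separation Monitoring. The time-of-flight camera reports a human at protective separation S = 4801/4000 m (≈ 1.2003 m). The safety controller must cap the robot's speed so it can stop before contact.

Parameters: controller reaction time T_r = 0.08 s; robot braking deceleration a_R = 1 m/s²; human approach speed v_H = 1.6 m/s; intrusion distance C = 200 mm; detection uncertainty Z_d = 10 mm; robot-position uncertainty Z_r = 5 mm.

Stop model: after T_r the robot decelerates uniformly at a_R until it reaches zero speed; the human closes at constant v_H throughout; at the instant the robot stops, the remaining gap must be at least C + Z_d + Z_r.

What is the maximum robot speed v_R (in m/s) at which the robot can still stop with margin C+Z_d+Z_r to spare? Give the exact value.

v_R_max = 9/20 m/s = 0.4500 m/s

at the boundary: (1/2)·v² + (42/25)·v + (-3429/4000) = 0
  disc = (42/25)² − 4·(1/2)·(-3429/4000) = 45369/10000 ; √disc = 213/100
  v_R = (−(42/25) + 213/100) / (2·(1/2)) = 9/20 m/s
check:
stop time T_s = (9/20)/1 = 0.4500 s
robot covers v_R·T_r = 0.4500·0.0800 = 0.0360 m before braking
braking distance = 0.4500²/(2·1.0000) = 0.1013 m
human over T_r+T_s: 1.6000·(0.0800+0.4500) = 0.8480 m
C+Z_d+Z_r = 0.2000+0.0100+0.0050 = 0.2150 m
sum ≈ 0.0360+0.1013+0.8480+0.2150 ≈ 1.2003 m = S ✓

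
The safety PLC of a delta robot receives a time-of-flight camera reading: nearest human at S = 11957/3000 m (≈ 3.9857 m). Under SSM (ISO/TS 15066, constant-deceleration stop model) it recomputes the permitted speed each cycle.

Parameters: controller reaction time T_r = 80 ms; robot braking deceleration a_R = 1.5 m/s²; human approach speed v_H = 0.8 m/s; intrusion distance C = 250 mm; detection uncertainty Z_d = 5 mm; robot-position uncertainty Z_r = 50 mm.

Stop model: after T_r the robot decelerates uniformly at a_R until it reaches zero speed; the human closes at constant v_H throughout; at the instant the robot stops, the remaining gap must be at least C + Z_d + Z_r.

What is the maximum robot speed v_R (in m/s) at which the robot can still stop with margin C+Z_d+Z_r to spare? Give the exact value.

collect terms ⇒ (1/3)·v_R² + (46/75)·v_R + (-217/60) = 0
  disc = (46/75)² − 4·(1/3)·(-217/60) = 3249/625 ; √disc = 57/25
  v_R = (−(46/75) + 57/25) / (2·(1/3)) = 5/2 m/s
check:
T_s = v_R/a_R = (5/2)/(3/2) = 1.6667 s
robot covers v_R·T_r = 2.5000·0.0800 = 0.2000 m before braking
robot covers 2.5000·1.6667 − ½·1.5000·1.6667² = 2.0833 m while stopping
person approaches 0.8000·(0.0800+1.6667) = 1.3973 m
margins: 0.2500+0.0050+0.0500 = 0.3050 m
sum ≈ 0.2000+2.0833+1.3973+0.3050 ≈ 3.9857 m = S ✓

v_R_max = 5/2 m/s = 2.5000 m/s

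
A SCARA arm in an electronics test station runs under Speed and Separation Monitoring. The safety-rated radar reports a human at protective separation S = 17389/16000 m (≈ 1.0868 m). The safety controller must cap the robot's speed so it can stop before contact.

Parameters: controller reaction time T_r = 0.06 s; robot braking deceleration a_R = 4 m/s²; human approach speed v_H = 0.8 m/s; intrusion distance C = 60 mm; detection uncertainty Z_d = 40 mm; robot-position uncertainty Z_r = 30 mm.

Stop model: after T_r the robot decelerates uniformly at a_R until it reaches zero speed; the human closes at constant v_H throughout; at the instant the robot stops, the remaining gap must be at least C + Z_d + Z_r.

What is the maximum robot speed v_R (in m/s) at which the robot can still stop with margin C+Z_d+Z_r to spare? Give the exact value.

quadratic (1/8)·v² + (13/50)·v + (-14541/16000) = 0
  disc = (13/50)² − 4·(1/8)·(-14541/16000) = 83521/160000 ; √disc = 289/400
  v_R = (−(13/50) + 289/400) / (2·(1/8)) = 37/20 m/s
check:
stop time T_s = (37/20)/4 = 0.4625 s
robot covers v_R·T_r = 1.8500·0.0600 = 0.1110 m before braking
braking distance = 1.8500²/(2·4.0000) = 0.4278 m
person approaches 0.8000·(0.0600+0.4625) = 0.4180 m
margins: 0.0600+0.0400+0.0300 = 0.1300 m
sum ≈ 0.1110+0.4278+0.4180+0.1300 ≈ 1.0868 m = S ✓

v_R_max = 37/20 m/s = 1.8500 m/s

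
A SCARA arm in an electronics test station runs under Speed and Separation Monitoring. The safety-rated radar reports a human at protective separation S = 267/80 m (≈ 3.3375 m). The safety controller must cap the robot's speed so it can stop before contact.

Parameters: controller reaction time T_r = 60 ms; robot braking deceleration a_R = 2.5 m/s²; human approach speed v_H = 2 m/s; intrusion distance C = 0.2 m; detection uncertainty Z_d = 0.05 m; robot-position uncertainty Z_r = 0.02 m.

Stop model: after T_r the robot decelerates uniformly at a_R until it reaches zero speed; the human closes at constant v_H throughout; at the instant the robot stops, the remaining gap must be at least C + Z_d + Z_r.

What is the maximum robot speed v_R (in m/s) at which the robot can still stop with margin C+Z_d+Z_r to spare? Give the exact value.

quadratic (1/5)·v² + (43/50)·v + (-1179/400) = 0
  disc = (43/50)² − 4·(1/5)·(-1179/400) = 1936/625 ; √disc = 44/25
  v_R = (−(43/50) + 44/25) / (2·(1/5)) = 9/4 m/s
check:
stop time T_s = (9/4)/(5/2) = 0.9000 s
reaction-phase robot travel = 2.2500·0.0600 = 0.1350 m
braking distance = 2.2500²/(2·2.5000) = 1.0125 m
human over T_r+T_s: 2.0000·(0.0600+0.9000) = 1.9200 m
margins: 0.2000+0.0500+0.0200 = 0.2700 m
sum ≈ 0.1350+1.0125+1.9200+0.2700 ≈ 3.3375 m = S ✓

v_R_max = 9/4 m/s = 2.2500 m/s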